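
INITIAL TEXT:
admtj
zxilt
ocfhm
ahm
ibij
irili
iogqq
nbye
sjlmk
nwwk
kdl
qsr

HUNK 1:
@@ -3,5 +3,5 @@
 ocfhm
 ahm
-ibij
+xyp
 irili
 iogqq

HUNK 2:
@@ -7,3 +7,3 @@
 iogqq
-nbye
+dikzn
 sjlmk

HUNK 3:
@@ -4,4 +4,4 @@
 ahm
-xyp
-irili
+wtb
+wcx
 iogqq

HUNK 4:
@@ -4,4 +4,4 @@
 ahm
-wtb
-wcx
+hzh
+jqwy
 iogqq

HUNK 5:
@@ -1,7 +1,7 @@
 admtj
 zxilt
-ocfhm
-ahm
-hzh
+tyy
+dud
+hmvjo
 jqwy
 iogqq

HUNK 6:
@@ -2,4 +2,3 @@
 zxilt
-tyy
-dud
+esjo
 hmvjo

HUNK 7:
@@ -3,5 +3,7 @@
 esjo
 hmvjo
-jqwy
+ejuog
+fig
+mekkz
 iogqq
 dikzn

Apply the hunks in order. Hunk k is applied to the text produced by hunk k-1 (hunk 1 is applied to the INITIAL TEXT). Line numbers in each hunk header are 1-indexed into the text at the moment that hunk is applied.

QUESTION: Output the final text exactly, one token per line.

Hunk 1: at line 3 remove [ibij] add [xyp] -> 12 lines: admtj zxilt ocfhm ahm xyp irili iogqq nbye sjlmk nwwk kdl qsr
Hunk 2: at line 7 remove [nbye] add [dikzn] -> 12 lines: admtj zxilt ocfhm ahm xyp irili iogqq dikzn sjlmk nwwk kdl qsr
Hunk 3: at line 4 remove [xyp,irili] add [wtb,wcx] -> 12 lines: admtj zxilt ocfhm ahm wtb wcx iogqq dikzn sjlmk nwwk kdl qsr
Hunk 4: at line 4 remove [wtb,wcx] add [hzh,jqwy] -> 12 lines: admtj zxilt ocfhm ahm hzh jqwy iogqq dikzn sjlmk nwwk kdl qsr
Hunk 5: at line 1 remove [ocfhm,ahm,hzh] add [tyy,dud,hmvjo] -> 12 lines: admtj zxilt tyy dud hmvjo jqwy iogqq dikzn sjlmk nwwk kdl qsr
Hunk 6: at line 2 remove [tyy,dud] add [esjo] -> 11 lines: admtj zxilt esjo hmvjo jqwy iogqq dikzn sjlmk nwwk kdl qsr
Hunk 7: at line 3 remove [jqwy] add [ejuog,fig,mekkz] -> 13 lines: admtj zxilt esjo hmvjo ejuog fig mekkz iogqq dikzn sjlmk nwwk kdl qsr

Answer: admtj
zxilt
esjo
hmvjo
ejuog
fig
mekkz
iogqq
dikzn
sjlmk
nwwk
kdl
qsr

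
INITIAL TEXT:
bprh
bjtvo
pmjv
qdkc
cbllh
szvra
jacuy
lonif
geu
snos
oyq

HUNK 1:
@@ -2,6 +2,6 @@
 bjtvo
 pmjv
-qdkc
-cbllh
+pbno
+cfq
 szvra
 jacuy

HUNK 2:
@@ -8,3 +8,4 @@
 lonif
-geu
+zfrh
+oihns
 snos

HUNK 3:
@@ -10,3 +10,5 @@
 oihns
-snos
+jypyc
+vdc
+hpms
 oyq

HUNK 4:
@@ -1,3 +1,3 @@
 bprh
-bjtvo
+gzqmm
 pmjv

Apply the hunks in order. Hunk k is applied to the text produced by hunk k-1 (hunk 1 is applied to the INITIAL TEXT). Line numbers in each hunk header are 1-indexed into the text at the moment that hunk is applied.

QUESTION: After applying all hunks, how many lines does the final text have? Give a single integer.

Hunk 1: at line 2 remove [qdkc,cbllh] add [pbno,cfq] -> 11 lines: bprh bjtvo pmjv pbno cfq szvra jacuy lonif geu snos oyq
Hunk 2: at line 8 remove [geu] add [zfrh,oihns] -> 12 lines: bprh bjtvo pmjv pbno cfq szvra jacuy lonif zfrh oihns snos oyq
Hunk 3: at line 10 remove [snos] add [jypyc,vdc,hpms] -> 14 lines: bprh bjtvo pmjv pbno cfq szvra jacuy lonif zfrh oihns jypyc vdc hpms oyq
Hunk 4: at line 1 remove [bjtvo] add [gzqmm] -> 14 lines: bprh gzqmm pmjv pbno cfq szvra jacuy lonif zfrh oihns jypyc vdc hpms oyq
Final line count: 14

Answer: 14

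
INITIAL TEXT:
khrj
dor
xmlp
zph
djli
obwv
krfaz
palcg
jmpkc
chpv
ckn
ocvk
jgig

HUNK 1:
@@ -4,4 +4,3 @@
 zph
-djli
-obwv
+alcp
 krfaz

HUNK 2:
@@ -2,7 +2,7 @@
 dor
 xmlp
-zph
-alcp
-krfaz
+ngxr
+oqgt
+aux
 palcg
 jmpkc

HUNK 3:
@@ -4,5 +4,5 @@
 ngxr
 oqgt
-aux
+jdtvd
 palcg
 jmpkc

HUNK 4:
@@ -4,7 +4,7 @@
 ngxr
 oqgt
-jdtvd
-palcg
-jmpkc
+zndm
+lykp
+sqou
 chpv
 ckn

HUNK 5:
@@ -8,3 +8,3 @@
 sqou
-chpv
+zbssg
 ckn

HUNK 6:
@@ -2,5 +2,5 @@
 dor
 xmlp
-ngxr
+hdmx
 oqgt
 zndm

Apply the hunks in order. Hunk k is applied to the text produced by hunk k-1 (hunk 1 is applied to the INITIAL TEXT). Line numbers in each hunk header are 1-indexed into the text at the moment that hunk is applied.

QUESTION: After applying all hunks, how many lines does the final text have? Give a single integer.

Answer: 12

Derivation:
Hunk 1: at line 4 remove [djli,obwv] add [alcp] -> 12 lines: khrj dor xmlp zph alcp krfaz palcg jmpkc chpv ckn ocvk jgig
Hunk 2: at line 2 remove [zph,alcp,krfaz] add [ngxr,oqgt,aux] -> 12 lines: khrj dor xmlp ngxr oqgt aux palcg jmpkc chpv ckn ocvk jgig
Hunk 3: at line 4 remove [aux] add [jdtvd] -> 12 lines: khrj dor xmlp ngxr oqgt jdtvd palcg jmpkc chpv ckn ocvk jgig
Hunk 4: at line 4 remove [jdtvd,palcg,jmpkc] add [zndm,lykp,sqou] -> 12 lines: khrj dor xmlp ngxr oqgt zndm lykp sqou chpv ckn ocvk jgig
Hunk 5: at line 8 remove [chpv] add [zbssg] -> 12 lines: khrj dor xmlp ngxr oqgt zndm lykp sqou zbssg ckn ocvk jgig
Hunk 6: at line 2 remove [ngxr] add [hdmx] -> 12 lines: khrj dor xmlp hdmx oqgt zndm lykp sqou zbssg ckn ocvk jgig
Final line count: 12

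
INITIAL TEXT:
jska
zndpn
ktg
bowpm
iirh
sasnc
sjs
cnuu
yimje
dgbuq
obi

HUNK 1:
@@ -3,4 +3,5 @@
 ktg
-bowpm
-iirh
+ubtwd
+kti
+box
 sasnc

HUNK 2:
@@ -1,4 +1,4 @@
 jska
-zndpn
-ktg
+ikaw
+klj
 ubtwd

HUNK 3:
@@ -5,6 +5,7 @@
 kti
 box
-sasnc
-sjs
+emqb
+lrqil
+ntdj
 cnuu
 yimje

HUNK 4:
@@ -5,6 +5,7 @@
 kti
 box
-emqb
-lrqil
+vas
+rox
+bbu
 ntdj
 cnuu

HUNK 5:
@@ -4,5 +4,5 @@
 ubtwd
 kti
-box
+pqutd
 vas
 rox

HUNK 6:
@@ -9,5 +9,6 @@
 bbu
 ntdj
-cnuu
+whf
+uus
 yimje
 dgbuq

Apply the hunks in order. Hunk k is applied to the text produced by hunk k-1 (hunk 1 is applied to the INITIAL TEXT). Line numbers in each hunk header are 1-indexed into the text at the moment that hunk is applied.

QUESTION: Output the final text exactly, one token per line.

Answer: jska
ikaw
klj
ubtwd
kti
pqutd
vas
rox
bbu
ntdj
whf
uus
yimje
dgbuq
obi

Derivation:
Hunk 1: at line 3 remove [bowpm,iirh] add [ubtwd,kti,box] -> 12 lines: jska zndpn ktg ubtwd kti box sasnc sjs cnuu yimje dgbuq obi
Hunk 2: at line 1 remove [zndpn,ktg] add [ikaw,klj] -> 12 lines: jska ikaw klj ubtwd kti box sasnc sjs cnuu yimje dgbuq obi
Hunk 3: at line 5 remove [sasnc,sjs] add [emqb,lrqil,ntdj] -> 13 lines: jska ikaw klj ubtwd kti box emqb lrqil ntdj cnuu yimje dgbuq obi
Hunk 4: at line 5 remove [emqb,lrqil] add [vas,rox,bbu] -> 14 lines: jska ikaw klj ubtwd kti box vas rox bbu ntdj cnuu yimje dgbuq obi
Hunk 5: at line 4 remove [box] add [pqutd] -> 14 lines: jska ikaw klj ubtwd kti pqutd vas rox bbu ntdj cnuu yimje dgbuq obi
Hunk 6: at line 9 remove [cnuu] add [whf,uus] -> 15 lines: jska ikaw klj ubtwd kti pqutd vas rox bbu ntdj whf uus yimje dgbuq obi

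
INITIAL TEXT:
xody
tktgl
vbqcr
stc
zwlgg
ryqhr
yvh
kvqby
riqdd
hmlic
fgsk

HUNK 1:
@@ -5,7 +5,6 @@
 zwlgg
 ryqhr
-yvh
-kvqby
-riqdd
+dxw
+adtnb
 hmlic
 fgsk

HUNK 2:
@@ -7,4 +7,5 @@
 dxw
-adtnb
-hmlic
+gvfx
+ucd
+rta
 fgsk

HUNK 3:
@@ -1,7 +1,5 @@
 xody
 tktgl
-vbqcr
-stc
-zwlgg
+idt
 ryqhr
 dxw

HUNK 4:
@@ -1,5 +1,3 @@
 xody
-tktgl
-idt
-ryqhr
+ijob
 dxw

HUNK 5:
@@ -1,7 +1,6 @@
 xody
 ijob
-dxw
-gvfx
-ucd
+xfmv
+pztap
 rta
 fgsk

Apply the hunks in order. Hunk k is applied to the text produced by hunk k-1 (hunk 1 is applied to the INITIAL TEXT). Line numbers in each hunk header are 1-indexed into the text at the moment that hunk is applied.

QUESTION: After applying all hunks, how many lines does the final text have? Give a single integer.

Hunk 1: at line 5 remove [yvh,kvqby,riqdd] add [dxw,adtnb] -> 10 lines: xody tktgl vbqcr stc zwlgg ryqhr dxw adtnb hmlic fgsk
Hunk 2: at line 7 remove [adtnb,hmlic] add [gvfx,ucd,rta] -> 11 lines: xody tktgl vbqcr stc zwlgg ryqhr dxw gvfx ucd rta fgsk
Hunk 3: at line 1 remove [vbqcr,stc,zwlgg] add [idt] -> 9 lines: xody tktgl idt ryqhr dxw gvfx ucd rta fgsk
Hunk 4: at line 1 remove [tktgl,idt,ryqhr] add [ijob] -> 7 lines: xody ijob dxw gvfx ucd rta fgsk
Hunk 5: at line 1 remove [dxw,gvfx,ucd] add [xfmv,pztap] -> 6 lines: xody ijob xfmv pztap rta fgsk
Final line count: 6

Answer: 6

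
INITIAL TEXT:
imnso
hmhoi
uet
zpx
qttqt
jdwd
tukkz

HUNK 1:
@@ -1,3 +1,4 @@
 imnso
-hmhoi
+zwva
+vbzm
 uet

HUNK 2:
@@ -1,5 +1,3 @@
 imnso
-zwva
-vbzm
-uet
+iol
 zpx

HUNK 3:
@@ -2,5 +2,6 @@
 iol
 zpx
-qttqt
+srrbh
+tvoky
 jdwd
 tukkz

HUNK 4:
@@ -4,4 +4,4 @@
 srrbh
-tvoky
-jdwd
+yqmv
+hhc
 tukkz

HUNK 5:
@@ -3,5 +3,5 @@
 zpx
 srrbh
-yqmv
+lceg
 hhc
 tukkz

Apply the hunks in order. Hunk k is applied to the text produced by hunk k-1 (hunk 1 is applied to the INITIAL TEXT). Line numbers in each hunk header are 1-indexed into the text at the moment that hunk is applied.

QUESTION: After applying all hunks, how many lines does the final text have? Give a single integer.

Answer: 7

Derivation:
Hunk 1: at line 1 remove [hmhoi] add [zwva,vbzm] -> 8 lines: imnso zwva vbzm uet zpx qttqt jdwd tukkz
Hunk 2: at line 1 remove [zwva,vbzm,uet] add [iol] -> 6 lines: imnso iol zpx qttqt jdwd tukkz
Hunk 3: at line 2 remove [qttqt] add [srrbh,tvoky] -> 7 lines: imnso iol zpx srrbh tvoky jdwd tukkz
Hunk 4: at line 4 remove [tvoky,jdwd] add [yqmv,hhc] -> 7 lines: imnso iol zpx srrbh yqmv hhc tukkz
Hunk 5: at line 3 remove [yqmv] add [lceg] -> 7 lines: imnso iol zpx srrbh lceg hhc tukkz
Final line count: 7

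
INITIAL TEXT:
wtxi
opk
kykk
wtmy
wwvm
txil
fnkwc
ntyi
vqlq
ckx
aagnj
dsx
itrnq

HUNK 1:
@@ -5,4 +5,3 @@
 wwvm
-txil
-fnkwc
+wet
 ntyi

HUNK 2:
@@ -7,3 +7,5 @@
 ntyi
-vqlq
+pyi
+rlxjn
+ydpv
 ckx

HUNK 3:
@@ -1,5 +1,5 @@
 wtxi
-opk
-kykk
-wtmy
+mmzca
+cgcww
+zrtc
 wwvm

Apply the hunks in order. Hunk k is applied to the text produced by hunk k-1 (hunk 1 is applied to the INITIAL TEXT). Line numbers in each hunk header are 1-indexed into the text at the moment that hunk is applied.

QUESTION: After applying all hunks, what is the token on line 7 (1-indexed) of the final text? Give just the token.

Hunk 1: at line 5 remove [txil,fnkwc] add [wet] -> 12 lines: wtxi opk kykk wtmy wwvm wet ntyi vqlq ckx aagnj dsx itrnq
Hunk 2: at line 7 remove [vqlq] add [pyi,rlxjn,ydpv] -> 14 lines: wtxi opk kykk wtmy wwvm wet ntyi pyi rlxjn ydpv ckx aagnj dsx itrnq
Hunk 3: at line 1 remove [opk,kykk,wtmy] add [mmzca,cgcww,zrtc] -> 14 lines: wtxi mmzca cgcww zrtc wwvm wet ntyi pyi rlxjn ydpv ckx aagnj dsx itrnq
Final line 7: ntyi

Answer: ntyi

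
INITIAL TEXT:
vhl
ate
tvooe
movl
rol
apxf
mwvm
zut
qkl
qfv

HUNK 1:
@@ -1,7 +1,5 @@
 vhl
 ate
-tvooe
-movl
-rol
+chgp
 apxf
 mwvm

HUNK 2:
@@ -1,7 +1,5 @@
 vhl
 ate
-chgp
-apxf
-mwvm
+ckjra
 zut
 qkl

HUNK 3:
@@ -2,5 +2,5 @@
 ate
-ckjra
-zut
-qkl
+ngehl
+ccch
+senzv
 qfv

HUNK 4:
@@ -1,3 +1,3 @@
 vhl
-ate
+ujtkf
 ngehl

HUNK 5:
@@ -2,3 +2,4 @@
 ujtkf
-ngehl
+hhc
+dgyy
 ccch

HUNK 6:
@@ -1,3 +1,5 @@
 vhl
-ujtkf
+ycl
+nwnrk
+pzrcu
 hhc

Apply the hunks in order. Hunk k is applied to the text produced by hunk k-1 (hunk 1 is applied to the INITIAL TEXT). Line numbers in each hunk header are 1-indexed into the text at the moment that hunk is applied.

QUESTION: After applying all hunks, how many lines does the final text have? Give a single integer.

Answer: 9

Derivation:
Hunk 1: at line 1 remove [tvooe,movl,rol] add [chgp] -> 8 lines: vhl ate chgp apxf mwvm zut qkl qfv
Hunk 2: at line 1 remove [chgp,apxf,mwvm] add [ckjra] -> 6 lines: vhl ate ckjra zut qkl qfv
Hunk 3: at line 2 remove [ckjra,zut,qkl] add [ngehl,ccch,senzv] -> 6 lines: vhl ate ngehl ccch senzv qfv
Hunk 4: at line 1 remove [ate] add [ujtkf] -> 6 lines: vhl ujtkf ngehl ccch senzv qfv
Hunk 5: at line 2 remove [ngehl] add [hhc,dgyy] -> 7 lines: vhl ujtkf hhc dgyy ccch senzv qfv
Hunk 6: at line 1 remove [ujtkf] add [ycl,nwnrk,pzrcu] -> 9 lines: vhl ycl nwnrk pzrcu hhc dgyy ccch senzv qfv
Final line count: 9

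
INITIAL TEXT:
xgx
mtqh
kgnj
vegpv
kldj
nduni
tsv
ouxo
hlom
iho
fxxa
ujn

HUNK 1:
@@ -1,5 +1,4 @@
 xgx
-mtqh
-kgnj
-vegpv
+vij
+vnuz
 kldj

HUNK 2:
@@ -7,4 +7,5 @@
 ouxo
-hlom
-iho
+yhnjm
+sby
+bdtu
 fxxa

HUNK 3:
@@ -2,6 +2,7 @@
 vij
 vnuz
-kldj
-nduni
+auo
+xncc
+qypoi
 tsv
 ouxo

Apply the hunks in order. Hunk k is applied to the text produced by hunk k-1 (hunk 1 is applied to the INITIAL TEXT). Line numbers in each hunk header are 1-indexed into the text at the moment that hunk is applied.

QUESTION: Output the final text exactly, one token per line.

Hunk 1: at line 1 remove [mtqh,kgnj,vegpv] add [vij,vnuz] -> 11 lines: xgx vij vnuz kldj nduni tsv ouxo hlom iho fxxa ujn
Hunk 2: at line 7 remove [hlom,iho] add [yhnjm,sby,bdtu] -> 12 lines: xgx vij vnuz kldj nduni tsv ouxo yhnjm sby bdtu fxxa ujn
Hunk 3: at line 2 remove [kldj,nduni] add [auo,xncc,qypoi] -> 13 lines: xgx vij vnuz auo xncc qypoi tsv ouxo yhnjm sby bdtu fxxa ujn

Answer: xgx
vij
vnuz
auo
xncc
qypoi
tsv
ouxo
yhnjm
sby
bdtu
fxxa
ujn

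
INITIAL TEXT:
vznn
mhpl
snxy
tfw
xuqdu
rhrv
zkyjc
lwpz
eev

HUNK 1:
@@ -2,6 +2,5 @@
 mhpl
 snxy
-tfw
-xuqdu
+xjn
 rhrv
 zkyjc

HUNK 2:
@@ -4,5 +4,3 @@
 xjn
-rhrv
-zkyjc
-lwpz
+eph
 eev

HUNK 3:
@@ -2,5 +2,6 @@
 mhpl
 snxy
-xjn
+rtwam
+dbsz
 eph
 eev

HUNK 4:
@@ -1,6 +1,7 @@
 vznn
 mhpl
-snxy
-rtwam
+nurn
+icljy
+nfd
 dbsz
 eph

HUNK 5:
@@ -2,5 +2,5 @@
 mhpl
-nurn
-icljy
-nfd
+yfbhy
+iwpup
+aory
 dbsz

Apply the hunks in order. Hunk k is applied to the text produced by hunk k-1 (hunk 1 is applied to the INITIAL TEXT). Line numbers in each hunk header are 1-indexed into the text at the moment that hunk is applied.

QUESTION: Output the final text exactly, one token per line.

Answer: vznn
mhpl
yfbhy
iwpup
aory
dbsz
eph
eev

Derivation:
Hunk 1: at line 2 remove [tfw,xuqdu] add [xjn] -> 8 lines: vznn mhpl snxy xjn rhrv zkyjc lwpz eev
Hunk 2: at line 4 remove [rhrv,zkyjc,lwpz] add [eph] -> 6 lines: vznn mhpl snxy xjn eph eev
Hunk 3: at line 2 remove [xjn] add [rtwam,dbsz] -> 7 lines: vznn mhpl snxy rtwam dbsz eph eev
Hunk 4: at line 1 remove [snxy,rtwam] add [nurn,icljy,nfd] -> 8 lines: vznn mhpl nurn icljy nfd dbsz eph eev
Hunk 5: at line 2 remove [nurn,icljy,nfd] add [yfbhy,iwpup,aory] -> 8 lines: vznn mhpl yfbhy iwpup aory dbsz eph eev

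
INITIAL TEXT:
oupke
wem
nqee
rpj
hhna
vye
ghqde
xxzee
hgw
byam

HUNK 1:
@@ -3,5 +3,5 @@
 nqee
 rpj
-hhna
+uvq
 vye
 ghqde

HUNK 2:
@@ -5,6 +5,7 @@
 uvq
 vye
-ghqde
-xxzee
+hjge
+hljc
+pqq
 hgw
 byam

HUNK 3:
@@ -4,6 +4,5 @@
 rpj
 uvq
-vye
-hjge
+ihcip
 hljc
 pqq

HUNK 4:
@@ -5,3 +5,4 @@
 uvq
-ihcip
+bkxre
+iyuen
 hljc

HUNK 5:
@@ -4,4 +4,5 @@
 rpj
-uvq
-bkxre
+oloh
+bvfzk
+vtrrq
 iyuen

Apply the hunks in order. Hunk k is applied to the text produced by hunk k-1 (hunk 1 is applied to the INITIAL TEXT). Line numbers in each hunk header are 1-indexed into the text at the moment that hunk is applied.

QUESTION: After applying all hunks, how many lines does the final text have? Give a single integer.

Answer: 12

Derivation:
Hunk 1: at line 3 remove [hhna] add [uvq] -> 10 lines: oupke wem nqee rpj uvq vye ghqde xxzee hgw byam
Hunk 2: at line 5 remove [ghqde,xxzee] add [hjge,hljc,pqq] -> 11 lines: oupke wem nqee rpj uvq vye hjge hljc pqq hgw byam
Hunk 3: at line 4 remove [vye,hjge] add [ihcip] -> 10 lines: oupke wem nqee rpj uvq ihcip hljc pqq hgw byam
Hunk 4: at line 5 remove [ihcip] add [bkxre,iyuen] -> 11 lines: oupke wem nqee rpj uvq bkxre iyuen hljc pqq hgw byam
Hunk 5: at line 4 remove [uvq,bkxre] add [oloh,bvfzk,vtrrq] -> 12 lines: oupke wem nqee rpj oloh bvfzk vtrrq iyuen hljc pqq hgw byam
Final line count: 12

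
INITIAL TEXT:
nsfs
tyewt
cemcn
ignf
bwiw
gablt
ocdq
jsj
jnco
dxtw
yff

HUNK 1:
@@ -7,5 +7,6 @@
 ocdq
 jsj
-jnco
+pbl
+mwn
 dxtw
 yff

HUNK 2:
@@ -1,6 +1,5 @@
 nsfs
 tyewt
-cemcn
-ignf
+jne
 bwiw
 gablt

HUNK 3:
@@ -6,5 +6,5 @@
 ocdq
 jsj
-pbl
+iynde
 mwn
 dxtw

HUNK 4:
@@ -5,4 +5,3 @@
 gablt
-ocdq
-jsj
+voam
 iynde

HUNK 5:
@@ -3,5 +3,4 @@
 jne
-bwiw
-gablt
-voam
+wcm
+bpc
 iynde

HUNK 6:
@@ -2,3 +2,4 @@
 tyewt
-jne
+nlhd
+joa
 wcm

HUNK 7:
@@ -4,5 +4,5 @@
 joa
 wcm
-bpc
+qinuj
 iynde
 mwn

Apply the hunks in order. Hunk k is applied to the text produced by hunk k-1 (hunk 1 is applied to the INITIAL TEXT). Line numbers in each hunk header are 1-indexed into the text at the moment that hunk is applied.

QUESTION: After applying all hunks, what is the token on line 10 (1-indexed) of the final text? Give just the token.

Answer: yff

Derivation:
Hunk 1: at line 7 remove [jnco] add [pbl,mwn] -> 12 lines: nsfs tyewt cemcn ignf bwiw gablt ocdq jsj pbl mwn dxtw yff
Hunk 2: at line 1 remove [cemcn,ignf] add [jne] -> 11 lines: nsfs tyewt jne bwiw gablt ocdq jsj pbl mwn dxtw yff
Hunk 3: at line 6 remove [pbl] add [iynde] -> 11 lines: nsfs tyewt jne bwiw gablt ocdq jsj iynde mwn dxtw yff
Hunk 4: at line 5 remove [ocdq,jsj] add [voam] -> 10 lines: nsfs tyewt jne bwiw gablt voam iynde mwn dxtw yff
Hunk 5: at line 3 remove [bwiw,gablt,voam] add [wcm,bpc] -> 9 lines: nsfs tyewt jne wcm bpc iynde mwn dxtw yff
Hunk 6: at line 2 remove [jne] add [nlhd,joa] -> 10 lines: nsfs tyewt nlhd joa wcm bpc iynde mwn dxtw yff
Hunk 7: at line 4 remove [bpc] add [qinuj] -> 10 lines: nsfs tyewt nlhd joa wcm qinuj iynde mwn dxtw yff
Final line 10: yff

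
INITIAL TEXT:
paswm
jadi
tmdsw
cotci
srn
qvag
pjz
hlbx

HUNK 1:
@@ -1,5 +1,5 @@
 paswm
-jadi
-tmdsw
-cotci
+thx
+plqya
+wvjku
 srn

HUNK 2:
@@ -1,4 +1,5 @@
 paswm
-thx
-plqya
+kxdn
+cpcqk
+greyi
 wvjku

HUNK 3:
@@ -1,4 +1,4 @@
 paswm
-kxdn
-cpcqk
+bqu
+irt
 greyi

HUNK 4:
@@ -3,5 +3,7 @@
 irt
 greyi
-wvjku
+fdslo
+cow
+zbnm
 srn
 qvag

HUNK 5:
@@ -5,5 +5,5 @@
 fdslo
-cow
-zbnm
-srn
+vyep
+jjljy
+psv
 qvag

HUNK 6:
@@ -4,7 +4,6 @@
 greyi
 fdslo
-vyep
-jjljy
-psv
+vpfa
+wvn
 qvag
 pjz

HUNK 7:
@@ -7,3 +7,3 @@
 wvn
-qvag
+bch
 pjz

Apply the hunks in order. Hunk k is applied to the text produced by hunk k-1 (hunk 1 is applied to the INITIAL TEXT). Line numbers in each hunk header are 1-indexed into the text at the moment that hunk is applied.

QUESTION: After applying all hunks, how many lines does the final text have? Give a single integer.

Answer: 10

Derivation:
Hunk 1: at line 1 remove [jadi,tmdsw,cotci] add [thx,plqya,wvjku] -> 8 lines: paswm thx plqya wvjku srn qvag pjz hlbx
Hunk 2: at line 1 remove [thx,plqya] add [kxdn,cpcqk,greyi] -> 9 lines: paswm kxdn cpcqk greyi wvjku srn qvag pjz hlbx
Hunk 3: at line 1 remove [kxdn,cpcqk] add [bqu,irt] -> 9 lines: paswm bqu irt greyi wvjku srn qvag pjz hlbx
Hunk 4: at line 3 remove [wvjku] add [fdslo,cow,zbnm] -> 11 lines: paswm bqu irt greyi fdslo cow zbnm srn qvag pjz hlbx
Hunk 5: at line 5 remove [cow,zbnm,srn] add [vyep,jjljy,psv] -> 11 lines: paswm bqu irt greyi fdslo vyep jjljy psv qvag pjz hlbx
Hunk 6: at line 4 remove [vyep,jjljy,psv] add [vpfa,wvn] -> 10 lines: paswm bqu irt greyi fdslo vpfa wvn qvag pjz hlbx
Hunk 7: at line 7 remove [qvag] add [bch] -> 10 lines: paswm bqu irt greyi fdslo vpfa wvn bch pjz hlbx
Final line count: 10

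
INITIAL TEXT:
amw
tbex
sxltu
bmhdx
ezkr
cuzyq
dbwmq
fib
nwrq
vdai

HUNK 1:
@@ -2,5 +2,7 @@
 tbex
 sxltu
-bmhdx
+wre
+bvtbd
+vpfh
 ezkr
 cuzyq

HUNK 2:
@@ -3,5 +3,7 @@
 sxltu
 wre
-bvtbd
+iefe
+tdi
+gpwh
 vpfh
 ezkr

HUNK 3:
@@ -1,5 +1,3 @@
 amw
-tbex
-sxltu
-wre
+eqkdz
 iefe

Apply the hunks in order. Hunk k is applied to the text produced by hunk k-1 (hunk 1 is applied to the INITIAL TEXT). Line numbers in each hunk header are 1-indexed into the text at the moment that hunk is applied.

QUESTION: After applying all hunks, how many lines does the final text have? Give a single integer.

Answer: 12

Derivation:
Hunk 1: at line 2 remove [bmhdx] add [wre,bvtbd,vpfh] -> 12 lines: amw tbex sxltu wre bvtbd vpfh ezkr cuzyq dbwmq fib nwrq vdai
Hunk 2: at line 3 remove [bvtbd] add [iefe,tdi,gpwh] -> 14 lines: amw tbex sxltu wre iefe tdi gpwh vpfh ezkr cuzyq dbwmq fib nwrq vdai
Hunk 3: at line 1 remove [tbex,sxltu,wre] add [eqkdz] -> 12 lines: amw eqkdz iefe tdi gpwh vpfh ezkr cuzyq dbwmq fib nwrq vdai
Final line count: 12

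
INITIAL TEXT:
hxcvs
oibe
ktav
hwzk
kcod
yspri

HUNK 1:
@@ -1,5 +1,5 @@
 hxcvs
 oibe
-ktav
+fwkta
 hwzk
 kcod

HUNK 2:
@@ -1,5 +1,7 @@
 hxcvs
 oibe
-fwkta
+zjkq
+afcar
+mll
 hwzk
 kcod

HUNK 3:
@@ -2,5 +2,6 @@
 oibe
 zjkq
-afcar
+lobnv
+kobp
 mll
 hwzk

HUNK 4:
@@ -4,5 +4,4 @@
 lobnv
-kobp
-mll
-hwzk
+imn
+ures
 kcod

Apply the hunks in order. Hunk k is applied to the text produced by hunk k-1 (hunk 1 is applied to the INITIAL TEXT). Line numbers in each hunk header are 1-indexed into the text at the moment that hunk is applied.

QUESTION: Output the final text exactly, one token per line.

Answer: hxcvs
oibe
zjkq
lobnv
imn
ures
kcod
yspri

Derivation:
Hunk 1: at line 1 remove [ktav] add [fwkta] -> 6 lines: hxcvs oibe fwkta hwzk kcod yspri
Hunk 2: at line 1 remove [fwkta] add [zjkq,afcar,mll] -> 8 lines: hxcvs oibe zjkq afcar mll hwzk kcod yspri
Hunk 3: at line 2 remove [afcar] add [lobnv,kobp] -> 9 lines: hxcvs oibe zjkq lobnv kobp mll hwzk kcod yspri
Hunk 4: at line 4 remove [kobp,mll,hwzk] add [imn,ures] -> 8 lines: hxcvs oibe zjkq lobnv imn ures kcod yspri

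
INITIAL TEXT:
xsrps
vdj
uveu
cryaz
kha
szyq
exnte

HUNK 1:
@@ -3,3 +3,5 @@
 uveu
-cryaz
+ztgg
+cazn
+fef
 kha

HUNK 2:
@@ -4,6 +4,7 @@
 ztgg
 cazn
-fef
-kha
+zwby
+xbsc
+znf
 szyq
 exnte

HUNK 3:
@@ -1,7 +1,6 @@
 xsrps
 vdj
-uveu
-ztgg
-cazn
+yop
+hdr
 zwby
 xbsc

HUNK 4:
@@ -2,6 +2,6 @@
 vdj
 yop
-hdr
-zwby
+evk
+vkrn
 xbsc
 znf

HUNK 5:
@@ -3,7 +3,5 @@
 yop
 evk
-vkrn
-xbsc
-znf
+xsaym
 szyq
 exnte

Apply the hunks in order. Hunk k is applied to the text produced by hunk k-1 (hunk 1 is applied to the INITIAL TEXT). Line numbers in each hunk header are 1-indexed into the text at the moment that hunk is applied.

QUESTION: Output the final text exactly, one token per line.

Answer: xsrps
vdj
yop
evk
xsaym
szyq
exnte

Derivation:
Hunk 1: at line 3 remove [cryaz] add [ztgg,cazn,fef] -> 9 lines: xsrps vdj uveu ztgg cazn fef kha szyq exnte
Hunk 2: at line 4 remove [fef,kha] add [zwby,xbsc,znf] -> 10 lines: xsrps vdj uveu ztgg cazn zwby xbsc znf szyq exnte
Hunk 3: at line 1 remove [uveu,ztgg,cazn] add [yop,hdr] -> 9 lines: xsrps vdj yop hdr zwby xbsc znf szyq exnte
Hunk 4: at line 2 remove [hdr,zwby] add [evk,vkrn] -> 9 lines: xsrps vdj yop evk vkrn xbsc znf szyq exnte
Hunk 5: at line 3 remove [vkrn,xbsc,znf] add [xsaym] -> 7 lines: xsrps vdj yop evk xsaym szyq exnte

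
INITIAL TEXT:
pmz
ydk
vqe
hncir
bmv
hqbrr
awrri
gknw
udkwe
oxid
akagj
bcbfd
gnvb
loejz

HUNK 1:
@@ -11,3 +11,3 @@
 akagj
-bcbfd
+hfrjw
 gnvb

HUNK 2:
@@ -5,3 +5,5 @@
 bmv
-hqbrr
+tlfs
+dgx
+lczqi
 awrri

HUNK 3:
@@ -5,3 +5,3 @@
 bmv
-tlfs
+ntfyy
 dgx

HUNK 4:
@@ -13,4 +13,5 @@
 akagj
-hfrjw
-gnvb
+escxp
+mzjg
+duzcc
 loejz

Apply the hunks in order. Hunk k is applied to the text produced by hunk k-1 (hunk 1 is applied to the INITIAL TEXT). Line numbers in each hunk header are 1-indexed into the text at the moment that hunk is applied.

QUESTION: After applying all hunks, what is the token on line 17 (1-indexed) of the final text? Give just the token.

Hunk 1: at line 11 remove [bcbfd] add [hfrjw] -> 14 lines: pmz ydk vqe hncir bmv hqbrr awrri gknw udkwe oxid akagj hfrjw gnvb loejz
Hunk 2: at line 5 remove [hqbrr] add [tlfs,dgx,lczqi] -> 16 lines: pmz ydk vqe hncir bmv tlfs dgx lczqi awrri gknw udkwe oxid akagj hfrjw gnvb loejz
Hunk 3: at line 5 remove [tlfs] add [ntfyy] -> 16 lines: pmz ydk vqe hncir bmv ntfyy dgx lczqi awrri gknw udkwe oxid akagj hfrjw gnvb loejz
Hunk 4: at line 13 remove [hfrjw,gnvb] add [escxp,mzjg,duzcc] -> 17 lines: pmz ydk vqe hncir bmv ntfyy dgx lczqi awrri gknw udkwe oxid akagj escxp mzjg duzcc loejz
Final line 17: loejz

Answer: loejz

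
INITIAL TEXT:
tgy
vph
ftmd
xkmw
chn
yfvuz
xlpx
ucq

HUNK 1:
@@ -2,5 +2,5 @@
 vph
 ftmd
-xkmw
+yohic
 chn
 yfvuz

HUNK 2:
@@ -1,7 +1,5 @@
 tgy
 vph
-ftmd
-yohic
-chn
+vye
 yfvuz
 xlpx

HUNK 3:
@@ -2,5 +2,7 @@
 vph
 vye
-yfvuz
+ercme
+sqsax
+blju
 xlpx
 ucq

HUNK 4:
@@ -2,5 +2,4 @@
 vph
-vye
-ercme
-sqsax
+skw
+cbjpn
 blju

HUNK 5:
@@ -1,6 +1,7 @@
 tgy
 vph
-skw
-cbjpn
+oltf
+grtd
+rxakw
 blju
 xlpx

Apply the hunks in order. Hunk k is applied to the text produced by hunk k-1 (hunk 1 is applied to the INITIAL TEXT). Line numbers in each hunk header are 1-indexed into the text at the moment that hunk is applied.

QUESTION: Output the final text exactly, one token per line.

Hunk 1: at line 2 remove [xkmw] add [yohic] -> 8 lines: tgy vph ftmd yohic chn yfvuz xlpx ucq
Hunk 2: at line 1 remove [ftmd,yohic,chn] add [vye] -> 6 lines: tgy vph vye yfvuz xlpx ucq
Hunk 3: at line 2 remove [yfvuz] add [ercme,sqsax,blju] -> 8 lines: tgy vph vye ercme sqsax blju xlpx ucq
Hunk 4: at line 2 remove [vye,ercme,sqsax] add [skw,cbjpn] -> 7 lines: tgy vph skw cbjpn blju xlpx ucq
Hunk 5: at line 1 remove [skw,cbjpn] add [oltf,grtd,rxakw] -> 8 lines: tgy vph oltf grtd rxakw blju xlpx ucq

Answer: tgy
vph
oltf
grtd
rxakw
blju
xlpx
ucq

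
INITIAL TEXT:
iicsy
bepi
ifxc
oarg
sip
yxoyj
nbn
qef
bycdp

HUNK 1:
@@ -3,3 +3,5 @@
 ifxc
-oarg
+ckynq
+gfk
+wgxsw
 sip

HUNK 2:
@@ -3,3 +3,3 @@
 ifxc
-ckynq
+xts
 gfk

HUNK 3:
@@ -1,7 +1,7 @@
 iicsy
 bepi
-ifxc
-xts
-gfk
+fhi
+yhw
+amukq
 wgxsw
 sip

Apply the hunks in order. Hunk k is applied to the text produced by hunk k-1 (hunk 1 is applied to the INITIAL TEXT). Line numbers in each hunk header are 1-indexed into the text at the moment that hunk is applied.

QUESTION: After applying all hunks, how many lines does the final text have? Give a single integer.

Hunk 1: at line 3 remove [oarg] add [ckynq,gfk,wgxsw] -> 11 lines: iicsy bepi ifxc ckynq gfk wgxsw sip yxoyj nbn qef bycdp
Hunk 2: at line 3 remove [ckynq] add [xts] -> 11 lines: iicsy bepi ifxc xts gfk wgxsw sip yxoyj nbn qef bycdp
Hunk 3: at line 1 remove [ifxc,xts,gfk] add [fhi,yhw,amukq] -> 11 lines: iicsy bepi fhi yhw amukq wgxsw sip yxoyj nbn qef bycdp
Final line count: 11

Answer: 11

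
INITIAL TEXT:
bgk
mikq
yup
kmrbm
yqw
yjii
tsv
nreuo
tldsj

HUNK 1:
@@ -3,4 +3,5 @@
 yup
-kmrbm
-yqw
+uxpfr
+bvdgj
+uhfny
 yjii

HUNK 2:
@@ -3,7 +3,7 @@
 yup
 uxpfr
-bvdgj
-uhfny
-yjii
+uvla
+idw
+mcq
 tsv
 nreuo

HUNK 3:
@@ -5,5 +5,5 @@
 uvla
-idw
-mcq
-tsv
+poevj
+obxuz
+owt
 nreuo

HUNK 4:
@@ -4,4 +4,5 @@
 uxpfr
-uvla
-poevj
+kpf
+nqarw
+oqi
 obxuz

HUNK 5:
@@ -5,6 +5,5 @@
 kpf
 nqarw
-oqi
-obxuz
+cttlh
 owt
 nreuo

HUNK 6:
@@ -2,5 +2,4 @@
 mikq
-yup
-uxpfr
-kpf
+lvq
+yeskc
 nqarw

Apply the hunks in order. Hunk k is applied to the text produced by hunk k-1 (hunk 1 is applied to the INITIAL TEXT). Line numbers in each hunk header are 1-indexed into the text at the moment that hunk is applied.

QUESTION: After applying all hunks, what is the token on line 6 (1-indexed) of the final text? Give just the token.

Answer: cttlh

Derivation:
Hunk 1: at line 3 remove [kmrbm,yqw] add [uxpfr,bvdgj,uhfny] -> 10 lines: bgk mikq yup uxpfr bvdgj uhfny yjii tsv nreuo tldsj
Hunk 2: at line 3 remove [bvdgj,uhfny,yjii] add [uvla,idw,mcq] -> 10 lines: bgk mikq yup uxpfr uvla idw mcq tsv nreuo tldsj
Hunk 3: at line 5 remove [idw,mcq,tsv] add [poevj,obxuz,owt] -> 10 lines: bgk mikq yup uxpfr uvla poevj obxuz owt nreuo tldsj
Hunk 4: at line 4 remove [uvla,poevj] add [kpf,nqarw,oqi] -> 11 lines: bgk mikq yup uxpfr kpf nqarw oqi obxuz owt nreuo tldsj
Hunk 5: at line 5 remove [oqi,obxuz] add [cttlh] -> 10 lines: bgk mikq yup uxpfr kpf nqarw cttlh owt nreuo tldsj
Hunk 6: at line 2 remove [yup,uxpfr,kpf] add [lvq,yeskc] -> 9 lines: bgk mikq lvq yeskc nqarw cttlh owt nreuo tldsj
Final line 6: cttlh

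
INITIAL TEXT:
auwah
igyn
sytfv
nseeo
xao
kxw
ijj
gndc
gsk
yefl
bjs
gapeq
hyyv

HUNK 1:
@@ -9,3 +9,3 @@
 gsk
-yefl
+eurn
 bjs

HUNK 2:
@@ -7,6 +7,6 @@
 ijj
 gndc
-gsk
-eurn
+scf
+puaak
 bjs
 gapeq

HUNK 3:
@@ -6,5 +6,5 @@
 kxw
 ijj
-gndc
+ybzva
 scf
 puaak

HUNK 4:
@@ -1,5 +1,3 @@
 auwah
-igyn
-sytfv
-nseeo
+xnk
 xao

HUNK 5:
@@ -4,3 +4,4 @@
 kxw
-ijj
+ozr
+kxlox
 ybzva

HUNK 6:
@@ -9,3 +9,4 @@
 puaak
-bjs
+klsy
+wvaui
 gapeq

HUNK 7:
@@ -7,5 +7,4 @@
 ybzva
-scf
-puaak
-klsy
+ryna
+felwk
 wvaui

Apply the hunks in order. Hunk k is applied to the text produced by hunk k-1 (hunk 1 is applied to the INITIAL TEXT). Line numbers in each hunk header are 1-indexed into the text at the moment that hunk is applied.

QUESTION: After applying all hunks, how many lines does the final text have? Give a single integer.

Hunk 1: at line 9 remove [yefl] add [eurn] -> 13 lines: auwah igyn sytfv nseeo xao kxw ijj gndc gsk eurn bjs gapeq hyyv
Hunk 2: at line 7 remove [gsk,eurn] add [scf,puaak] -> 13 lines: auwah igyn sytfv nseeo xao kxw ijj gndc scf puaak bjs gapeq hyyv
Hunk 3: at line 6 remove [gndc] add [ybzva] -> 13 lines: auwah igyn sytfv nseeo xao kxw ijj ybzva scf puaak bjs gapeq hyyv
Hunk 4: at line 1 remove [igyn,sytfv,nseeo] add [xnk] -> 11 lines: auwah xnk xao kxw ijj ybzva scf puaak bjs gapeq hyyv
Hunk 5: at line 4 remove [ijj] add [ozr,kxlox] -> 12 lines: auwah xnk xao kxw ozr kxlox ybzva scf puaak bjs gapeq hyyv
Hunk 6: at line 9 remove [bjs] add [klsy,wvaui] -> 13 lines: auwah xnk xao kxw ozr kxlox ybzva scf puaak klsy wvaui gapeq hyyv
Hunk 7: at line 7 remove [scf,puaak,klsy] add [ryna,felwk] -> 12 lines: auwah xnk xao kxw ozr kxlox ybzva ryna felwk wvaui gapeq hyyv
Final line count: 12

Answer: 12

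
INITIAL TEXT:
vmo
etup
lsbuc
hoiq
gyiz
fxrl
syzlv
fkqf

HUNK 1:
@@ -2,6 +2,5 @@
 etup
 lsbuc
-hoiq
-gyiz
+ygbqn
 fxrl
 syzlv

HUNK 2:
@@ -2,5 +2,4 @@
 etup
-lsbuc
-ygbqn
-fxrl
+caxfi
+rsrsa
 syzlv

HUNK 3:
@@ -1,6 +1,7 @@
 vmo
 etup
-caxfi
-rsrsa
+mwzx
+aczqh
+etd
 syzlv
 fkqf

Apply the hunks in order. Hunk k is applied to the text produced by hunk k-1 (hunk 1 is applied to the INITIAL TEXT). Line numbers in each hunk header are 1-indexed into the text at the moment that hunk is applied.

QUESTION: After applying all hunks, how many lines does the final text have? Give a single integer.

Answer: 7

Derivation:
Hunk 1: at line 2 remove [hoiq,gyiz] add [ygbqn] -> 7 lines: vmo etup lsbuc ygbqn fxrl syzlv fkqf
Hunk 2: at line 2 remove [lsbuc,ygbqn,fxrl] add [caxfi,rsrsa] -> 6 lines: vmo etup caxfi rsrsa syzlv fkqf
Hunk 3: at line 1 remove [caxfi,rsrsa] add [mwzx,aczqh,etd] -> 7 lines: vmo etup mwzx aczqh etd syzlv fkqf
Final line count: 7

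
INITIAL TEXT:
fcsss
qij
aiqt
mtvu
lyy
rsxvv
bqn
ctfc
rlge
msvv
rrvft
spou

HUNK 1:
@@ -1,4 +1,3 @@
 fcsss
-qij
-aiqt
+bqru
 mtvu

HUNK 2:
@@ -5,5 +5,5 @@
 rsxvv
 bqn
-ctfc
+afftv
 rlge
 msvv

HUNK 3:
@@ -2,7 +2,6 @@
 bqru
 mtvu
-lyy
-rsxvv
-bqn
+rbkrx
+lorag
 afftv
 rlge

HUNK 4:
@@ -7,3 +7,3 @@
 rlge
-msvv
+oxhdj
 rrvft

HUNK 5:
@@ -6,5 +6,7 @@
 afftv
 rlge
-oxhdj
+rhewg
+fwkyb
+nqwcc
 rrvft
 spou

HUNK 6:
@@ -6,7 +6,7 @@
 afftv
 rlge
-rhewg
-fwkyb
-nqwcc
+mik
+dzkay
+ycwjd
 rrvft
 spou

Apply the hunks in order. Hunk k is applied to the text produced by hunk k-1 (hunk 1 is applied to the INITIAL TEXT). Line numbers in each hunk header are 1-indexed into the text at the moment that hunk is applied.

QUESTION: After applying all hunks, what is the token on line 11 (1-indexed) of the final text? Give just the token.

Hunk 1: at line 1 remove [qij,aiqt] add [bqru] -> 11 lines: fcsss bqru mtvu lyy rsxvv bqn ctfc rlge msvv rrvft spou
Hunk 2: at line 5 remove [ctfc] add [afftv] -> 11 lines: fcsss bqru mtvu lyy rsxvv bqn afftv rlge msvv rrvft spou
Hunk 3: at line 2 remove [lyy,rsxvv,bqn] add [rbkrx,lorag] -> 10 lines: fcsss bqru mtvu rbkrx lorag afftv rlge msvv rrvft spou
Hunk 4: at line 7 remove [msvv] add [oxhdj] -> 10 lines: fcsss bqru mtvu rbkrx lorag afftv rlge oxhdj rrvft spou
Hunk 5: at line 6 remove [oxhdj] add [rhewg,fwkyb,nqwcc] -> 12 lines: fcsss bqru mtvu rbkrx lorag afftv rlge rhewg fwkyb nqwcc rrvft spou
Hunk 6: at line 6 remove [rhewg,fwkyb,nqwcc] add [mik,dzkay,ycwjd] -> 12 lines: fcsss bqru mtvu rbkrx lorag afftv rlge mik dzkay ycwjd rrvft spou
Final line 11: rrvft

Answer: rrvft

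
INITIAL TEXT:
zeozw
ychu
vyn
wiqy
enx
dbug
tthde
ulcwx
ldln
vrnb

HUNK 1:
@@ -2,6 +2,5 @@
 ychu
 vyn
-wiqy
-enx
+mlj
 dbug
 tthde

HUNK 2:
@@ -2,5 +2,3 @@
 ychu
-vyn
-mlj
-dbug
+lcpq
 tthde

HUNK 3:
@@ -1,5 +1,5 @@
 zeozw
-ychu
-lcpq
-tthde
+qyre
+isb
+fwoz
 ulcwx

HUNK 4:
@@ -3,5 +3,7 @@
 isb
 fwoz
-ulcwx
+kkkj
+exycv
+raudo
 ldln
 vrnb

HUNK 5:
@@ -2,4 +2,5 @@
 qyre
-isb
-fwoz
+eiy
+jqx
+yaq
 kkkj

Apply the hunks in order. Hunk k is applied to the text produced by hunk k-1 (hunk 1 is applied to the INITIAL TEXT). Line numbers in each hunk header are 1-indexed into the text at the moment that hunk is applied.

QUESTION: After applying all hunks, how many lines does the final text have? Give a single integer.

Hunk 1: at line 2 remove [wiqy,enx] add [mlj] -> 9 lines: zeozw ychu vyn mlj dbug tthde ulcwx ldln vrnb
Hunk 2: at line 2 remove [vyn,mlj,dbug] add [lcpq] -> 7 lines: zeozw ychu lcpq tthde ulcwx ldln vrnb
Hunk 3: at line 1 remove [ychu,lcpq,tthde] add [qyre,isb,fwoz] -> 7 lines: zeozw qyre isb fwoz ulcwx ldln vrnb
Hunk 4: at line 3 remove [ulcwx] add [kkkj,exycv,raudo] -> 9 lines: zeozw qyre isb fwoz kkkj exycv raudo ldln vrnb
Hunk 5: at line 2 remove [isb,fwoz] add [eiy,jqx,yaq] -> 10 lines: zeozw qyre eiy jqx yaq kkkj exycv raudo ldln vrnb
Final line count: 10

Answer: 10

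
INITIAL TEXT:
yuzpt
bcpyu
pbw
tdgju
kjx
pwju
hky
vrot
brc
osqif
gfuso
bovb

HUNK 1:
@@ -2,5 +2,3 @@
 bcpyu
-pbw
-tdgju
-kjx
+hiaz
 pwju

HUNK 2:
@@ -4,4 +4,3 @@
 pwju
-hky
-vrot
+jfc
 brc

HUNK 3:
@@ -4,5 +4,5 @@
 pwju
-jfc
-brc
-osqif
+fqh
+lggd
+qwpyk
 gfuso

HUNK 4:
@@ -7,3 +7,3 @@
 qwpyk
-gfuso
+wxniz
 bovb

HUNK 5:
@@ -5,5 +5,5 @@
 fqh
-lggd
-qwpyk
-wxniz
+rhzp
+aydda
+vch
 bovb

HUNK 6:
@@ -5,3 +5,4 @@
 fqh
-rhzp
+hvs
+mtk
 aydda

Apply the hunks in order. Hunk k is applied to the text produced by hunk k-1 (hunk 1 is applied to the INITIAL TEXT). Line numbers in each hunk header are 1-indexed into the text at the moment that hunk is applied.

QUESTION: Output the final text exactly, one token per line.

Hunk 1: at line 2 remove [pbw,tdgju,kjx] add [hiaz] -> 10 lines: yuzpt bcpyu hiaz pwju hky vrot brc osqif gfuso bovb
Hunk 2: at line 4 remove [hky,vrot] add [jfc] -> 9 lines: yuzpt bcpyu hiaz pwju jfc brc osqif gfuso bovb
Hunk 3: at line 4 remove [jfc,brc,osqif] add [fqh,lggd,qwpyk] -> 9 lines: yuzpt bcpyu hiaz pwju fqh lggd qwpyk gfuso bovb
Hunk 4: at line 7 remove [gfuso] add [wxniz] -> 9 lines: yuzpt bcpyu hiaz pwju fqh lggd qwpyk wxniz bovb
Hunk 5: at line 5 remove [lggd,qwpyk,wxniz] add [rhzp,aydda,vch] -> 9 lines: yuzpt bcpyu hiaz pwju fqh rhzp aydda vch bovb
Hunk 6: at line 5 remove [rhzp] add [hvs,mtk] -> 10 lines: yuzpt bcpyu hiaz pwju fqh hvs mtk aydda vch bovb

Answer: yuzpt
bcpyu
hiaz
pwju
fqh
hvs
mtk
aydda
vch
bovb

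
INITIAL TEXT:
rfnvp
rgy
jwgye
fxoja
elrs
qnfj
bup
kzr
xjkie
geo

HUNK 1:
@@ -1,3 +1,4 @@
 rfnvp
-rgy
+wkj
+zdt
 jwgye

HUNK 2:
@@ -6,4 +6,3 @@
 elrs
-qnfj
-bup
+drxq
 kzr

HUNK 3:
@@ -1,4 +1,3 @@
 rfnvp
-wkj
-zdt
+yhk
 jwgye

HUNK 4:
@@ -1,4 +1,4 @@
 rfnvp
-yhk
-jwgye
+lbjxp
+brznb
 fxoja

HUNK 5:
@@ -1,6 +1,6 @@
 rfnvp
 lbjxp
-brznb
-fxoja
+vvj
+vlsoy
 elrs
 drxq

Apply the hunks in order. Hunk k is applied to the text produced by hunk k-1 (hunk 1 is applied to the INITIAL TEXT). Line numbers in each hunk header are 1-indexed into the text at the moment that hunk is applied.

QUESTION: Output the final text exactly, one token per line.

Answer: rfnvp
lbjxp
vvj
vlsoy
elrs
drxq
kzr
xjkie
geo

Derivation:
Hunk 1: at line 1 remove [rgy] add [wkj,zdt] -> 11 lines: rfnvp wkj zdt jwgye fxoja elrs qnfj bup kzr xjkie geo
Hunk 2: at line 6 remove [qnfj,bup] add [drxq] -> 10 lines: rfnvp wkj zdt jwgye fxoja elrs drxq kzr xjkie geo
Hunk 3: at line 1 remove [wkj,zdt] add [yhk] -> 9 lines: rfnvp yhk jwgye fxoja elrs drxq kzr xjkie geo
Hunk 4: at line 1 remove [yhk,jwgye] add [lbjxp,brznb] -> 9 lines: rfnvp lbjxp brznb fxoja elrs drxq kzr xjkie geo
Hunk 5: at line 1 remove [brznb,fxoja] add [vvj,vlsoy] -> 9 lines: rfnvp lbjxp vvj vlsoy elrs drxq kzr xjkie geo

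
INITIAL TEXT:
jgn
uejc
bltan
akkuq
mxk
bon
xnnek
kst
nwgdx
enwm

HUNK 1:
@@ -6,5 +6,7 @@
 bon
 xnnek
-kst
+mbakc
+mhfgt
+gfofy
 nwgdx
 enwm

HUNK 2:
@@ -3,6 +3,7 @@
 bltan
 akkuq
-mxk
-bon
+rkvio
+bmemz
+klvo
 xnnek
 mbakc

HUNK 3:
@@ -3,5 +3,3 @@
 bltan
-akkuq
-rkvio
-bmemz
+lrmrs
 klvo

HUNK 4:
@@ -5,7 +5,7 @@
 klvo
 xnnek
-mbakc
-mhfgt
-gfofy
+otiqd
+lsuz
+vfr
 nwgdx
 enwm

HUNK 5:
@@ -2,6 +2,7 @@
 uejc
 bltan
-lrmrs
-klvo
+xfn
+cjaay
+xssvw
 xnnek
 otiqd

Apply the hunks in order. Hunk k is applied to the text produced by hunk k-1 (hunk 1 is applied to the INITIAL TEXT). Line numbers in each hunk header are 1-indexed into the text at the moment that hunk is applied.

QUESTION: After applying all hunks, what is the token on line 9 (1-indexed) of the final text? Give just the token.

Answer: lsuz

Derivation:
Hunk 1: at line 6 remove [kst] add [mbakc,mhfgt,gfofy] -> 12 lines: jgn uejc bltan akkuq mxk bon xnnek mbakc mhfgt gfofy nwgdx enwm
Hunk 2: at line 3 remove [mxk,bon] add [rkvio,bmemz,klvo] -> 13 lines: jgn uejc bltan akkuq rkvio bmemz klvo xnnek mbakc mhfgt gfofy nwgdx enwm
Hunk 3: at line 3 remove [akkuq,rkvio,bmemz] add [lrmrs] -> 11 lines: jgn uejc bltan lrmrs klvo xnnek mbakc mhfgt gfofy nwgdx enwm
Hunk 4: at line 5 remove [mbakc,mhfgt,gfofy] add [otiqd,lsuz,vfr] -> 11 lines: jgn uejc bltan lrmrs klvo xnnek otiqd lsuz vfr nwgdx enwm
Hunk 5: at line 2 remove [lrmrs,klvo] add [xfn,cjaay,xssvw] -> 12 lines: jgn uejc bltan xfn cjaay xssvw xnnek otiqd lsuz vfr nwgdx enwm
Final line 9: lsuz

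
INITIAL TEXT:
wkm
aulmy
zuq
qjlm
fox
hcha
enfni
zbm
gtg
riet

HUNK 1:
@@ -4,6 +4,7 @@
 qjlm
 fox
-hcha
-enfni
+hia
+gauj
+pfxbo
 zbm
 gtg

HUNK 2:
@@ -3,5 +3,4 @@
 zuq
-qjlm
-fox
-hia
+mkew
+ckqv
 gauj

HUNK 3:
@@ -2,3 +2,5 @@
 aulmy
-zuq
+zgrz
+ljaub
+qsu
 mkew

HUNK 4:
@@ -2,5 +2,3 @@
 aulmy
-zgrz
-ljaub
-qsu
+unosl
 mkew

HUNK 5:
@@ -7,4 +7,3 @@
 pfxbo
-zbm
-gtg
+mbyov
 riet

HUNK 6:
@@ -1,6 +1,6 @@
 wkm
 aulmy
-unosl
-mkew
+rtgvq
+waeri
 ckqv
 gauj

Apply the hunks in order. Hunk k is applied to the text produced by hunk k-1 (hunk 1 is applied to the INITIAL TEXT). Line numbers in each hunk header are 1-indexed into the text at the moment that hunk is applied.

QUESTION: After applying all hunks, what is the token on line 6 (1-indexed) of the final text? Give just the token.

Hunk 1: at line 4 remove [hcha,enfni] add [hia,gauj,pfxbo] -> 11 lines: wkm aulmy zuq qjlm fox hia gauj pfxbo zbm gtg riet
Hunk 2: at line 3 remove [qjlm,fox,hia] add [mkew,ckqv] -> 10 lines: wkm aulmy zuq mkew ckqv gauj pfxbo zbm gtg riet
Hunk 3: at line 2 remove [zuq] add [zgrz,ljaub,qsu] -> 12 lines: wkm aulmy zgrz ljaub qsu mkew ckqv gauj pfxbo zbm gtg riet
Hunk 4: at line 2 remove [zgrz,ljaub,qsu] add [unosl] -> 10 lines: wkm aulmy unosl mkew ckqv gauj pfxbo zbm gtg riet
Hunk 5: at line 7 remove [zbm,gtg] add [mbyov] -> 9 lines: wkm aulmy unosl mkew ckqv gauj pfxbo mbyov riet
Hunk 6: at line 1 remove [unosl,mkew] add [rtgvq,waeri] -> 9 lines: wkm aulmy rtgvq waeri ckqv gauj pfxbo mbyov riet
Final line 6: gauj

Answer: gauj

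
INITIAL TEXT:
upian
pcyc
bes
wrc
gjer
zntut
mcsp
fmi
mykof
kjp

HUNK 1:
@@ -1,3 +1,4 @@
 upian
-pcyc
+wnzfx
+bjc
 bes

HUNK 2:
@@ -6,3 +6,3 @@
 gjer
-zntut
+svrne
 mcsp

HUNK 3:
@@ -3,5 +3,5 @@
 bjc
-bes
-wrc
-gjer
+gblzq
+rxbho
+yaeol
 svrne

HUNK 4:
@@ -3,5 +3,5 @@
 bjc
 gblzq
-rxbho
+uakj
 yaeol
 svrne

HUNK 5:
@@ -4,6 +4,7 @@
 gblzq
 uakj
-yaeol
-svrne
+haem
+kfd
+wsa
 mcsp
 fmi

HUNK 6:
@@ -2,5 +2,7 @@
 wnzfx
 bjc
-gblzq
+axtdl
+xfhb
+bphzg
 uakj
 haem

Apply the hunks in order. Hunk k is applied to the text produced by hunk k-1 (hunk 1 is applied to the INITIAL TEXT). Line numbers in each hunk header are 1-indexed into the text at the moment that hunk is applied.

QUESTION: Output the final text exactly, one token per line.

Answer: upian
wnzfx
bjc
axtdl
xfhb
bphzg
uakj
haem
kfd
wsa
mcsp
fmi
mykof
kjp

Derivation:
Hunk 1: at line 1 remove [pcyc] add [wnzfx,bjc] -> 11 lines: upian wnzfx bjc bes wrc gjer zntut mcsp fmi mykof kjp
Hunk 2: at line 6 remove [zntut] add [svrne] -> 11 lines: upian wnzfx bjc bes wrc gjer svrne mcsp fmi mykof kjp
Hunk 3: at line 3 remove [bes,wrc,gjer] add [gblzq,rxbho,yaeol] -> 11 lines: upian wnzfx bjc gblzq rxbho yaeol svrne mcsp fmi mykof kjp
Hunk 4: at line 3 remove [rxbho] add [uakj] -> 11 lines: upian wnzfx bjc gblzq uakj yaeol svrne mcsp fmi mykof kjp
Hunk 5: at line 4 remove [yaeol,svrne] add [haem,kfd,wsa] -> 12 lines: upian wnzfx bjc gblzq uakj haem kfd wsa mcsp fmi mykof kjp
Hunk 6: at line 2 remove [gblzq] add [axtdl,xfhb,bphzg] -> 14 lines: upian wnzfx bjc axtdl xfhb bphzg uakj haem kfd wsa mcsp fmi mykof kjp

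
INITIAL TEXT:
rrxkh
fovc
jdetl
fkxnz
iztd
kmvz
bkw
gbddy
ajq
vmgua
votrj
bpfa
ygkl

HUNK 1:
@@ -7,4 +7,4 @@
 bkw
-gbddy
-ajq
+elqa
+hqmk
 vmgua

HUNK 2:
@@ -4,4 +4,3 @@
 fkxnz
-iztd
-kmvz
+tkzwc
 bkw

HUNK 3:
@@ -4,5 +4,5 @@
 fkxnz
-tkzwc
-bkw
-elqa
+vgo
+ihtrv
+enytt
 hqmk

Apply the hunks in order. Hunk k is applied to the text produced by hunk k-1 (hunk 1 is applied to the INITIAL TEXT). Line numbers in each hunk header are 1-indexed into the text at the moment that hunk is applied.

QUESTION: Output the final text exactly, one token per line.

Answer: rrxkh
fovc
jdetl
fkxnz
vgo
ihtrv
enytt
hqmk
vmgua
votrj
bpfa
ygkl

Derivation:
Hunk 1: at line 7 remove [gbddy,ajq] add [elqa,hqmk] -> 13 lines: rrxkh fovc jdetl fkxnz iztd kmvz bkw elqa hqmk vmgua votrj bpfa ygkl
Hunk 2: at line 4 remove [iztd,kmvz] add [tkzwc] -> 12 lines: rrxkh fovc jdetl fkxnz tkzwc bkw elqa hqmk vmgua votrj bpfa ygkl
Hunk 3: at line 4 remove [tkzwc,bkw,elqa] add [vgo,ihtrv,enytt] -> 12 lines: rrxkh fovc jdetl fkxnz vgo ihtrv enytt hqmk vmgua votrj bpfa ygkl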